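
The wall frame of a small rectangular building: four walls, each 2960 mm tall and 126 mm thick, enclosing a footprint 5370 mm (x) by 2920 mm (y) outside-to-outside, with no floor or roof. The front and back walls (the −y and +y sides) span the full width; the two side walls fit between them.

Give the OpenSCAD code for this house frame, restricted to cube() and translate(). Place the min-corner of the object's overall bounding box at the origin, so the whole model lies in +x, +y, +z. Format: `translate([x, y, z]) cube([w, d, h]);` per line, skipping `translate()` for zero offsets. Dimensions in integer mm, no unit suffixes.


cube([5370, 126, 2960]);
translate([0, 2794, 0]) cube([5370, 126, 2960]);
translate([0, 126, 0]) cube([126, 2668, 2960]);
translate([5244, 126, 0]) cube([126, 2668, 2960]);


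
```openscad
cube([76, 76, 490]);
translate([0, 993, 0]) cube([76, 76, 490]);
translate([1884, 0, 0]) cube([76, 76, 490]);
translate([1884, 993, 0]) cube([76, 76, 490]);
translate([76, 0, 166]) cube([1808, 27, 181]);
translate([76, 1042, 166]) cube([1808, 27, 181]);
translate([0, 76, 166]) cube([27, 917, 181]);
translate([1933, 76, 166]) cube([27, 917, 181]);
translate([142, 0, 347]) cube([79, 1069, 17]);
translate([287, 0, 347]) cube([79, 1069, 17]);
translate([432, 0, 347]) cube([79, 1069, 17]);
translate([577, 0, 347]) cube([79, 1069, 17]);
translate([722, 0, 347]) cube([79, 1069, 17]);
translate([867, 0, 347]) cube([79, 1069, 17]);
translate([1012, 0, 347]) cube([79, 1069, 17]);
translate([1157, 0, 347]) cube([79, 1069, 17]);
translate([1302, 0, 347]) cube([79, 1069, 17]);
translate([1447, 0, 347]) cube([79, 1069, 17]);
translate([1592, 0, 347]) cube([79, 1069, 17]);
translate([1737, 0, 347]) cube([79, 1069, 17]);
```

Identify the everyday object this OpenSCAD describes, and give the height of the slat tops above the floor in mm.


A bed frame. The slat-top height is 364 mm.

Four posts, four rails, and a row of slats — a bed frame. Slats sit on the rails at z = 166 + 181 = 347; with slat thickness 17, the top is 364 mm.


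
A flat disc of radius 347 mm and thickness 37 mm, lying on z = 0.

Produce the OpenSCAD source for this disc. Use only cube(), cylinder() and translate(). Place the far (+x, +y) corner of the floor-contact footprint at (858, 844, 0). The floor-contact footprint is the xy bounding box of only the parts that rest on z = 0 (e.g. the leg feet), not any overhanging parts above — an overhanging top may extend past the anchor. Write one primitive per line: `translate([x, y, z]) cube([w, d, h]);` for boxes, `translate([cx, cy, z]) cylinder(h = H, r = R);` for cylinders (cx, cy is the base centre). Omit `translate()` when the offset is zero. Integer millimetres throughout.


translate([511, 497, 0]) cylinder(h = 37, r = 347);


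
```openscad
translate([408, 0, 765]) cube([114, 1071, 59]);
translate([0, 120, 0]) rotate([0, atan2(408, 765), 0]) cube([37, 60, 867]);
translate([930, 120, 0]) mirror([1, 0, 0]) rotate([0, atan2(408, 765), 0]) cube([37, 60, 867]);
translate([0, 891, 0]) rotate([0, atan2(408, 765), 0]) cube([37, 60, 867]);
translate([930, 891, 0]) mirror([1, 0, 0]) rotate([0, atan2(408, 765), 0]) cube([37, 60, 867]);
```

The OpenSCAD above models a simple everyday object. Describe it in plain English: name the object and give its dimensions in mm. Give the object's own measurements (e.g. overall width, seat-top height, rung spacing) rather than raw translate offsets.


A sawhorse. A 114×1071×59 mm beam (x, y, z) sits on two A-frame leg pairs. Each pair is two raked legs of 37×60 mm section (60 mm along y) splaying symmetrically in x. Each leg rises 765 mm vertically over 408 mm of horizontal reach and is 867 mm long along its own axis. Every leg's outer bottom edge rests on the floor and its outer top edge meets a bottom edge of the beam — the left legs (tilting toward +x) meet the beam's −x bottom edge, the right legs (their mirror images, tilting toward −x) meet its +x bottom edge — so the leg tops tuck under the beam, the beam's underside is 765 mm above the floor, and the feet are 930 mm apart outside-to-outside with the beam centred between them. The two leg pairs are set in 120 mm from either end of the beam.


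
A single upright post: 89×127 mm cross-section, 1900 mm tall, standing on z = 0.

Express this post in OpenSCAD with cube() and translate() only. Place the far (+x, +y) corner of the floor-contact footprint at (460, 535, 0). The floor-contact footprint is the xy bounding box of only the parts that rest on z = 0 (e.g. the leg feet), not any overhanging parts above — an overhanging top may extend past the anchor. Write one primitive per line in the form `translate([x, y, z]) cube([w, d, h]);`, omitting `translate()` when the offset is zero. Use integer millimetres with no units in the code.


translate([371, 408, 0]) cube([89, 127, 1900]);


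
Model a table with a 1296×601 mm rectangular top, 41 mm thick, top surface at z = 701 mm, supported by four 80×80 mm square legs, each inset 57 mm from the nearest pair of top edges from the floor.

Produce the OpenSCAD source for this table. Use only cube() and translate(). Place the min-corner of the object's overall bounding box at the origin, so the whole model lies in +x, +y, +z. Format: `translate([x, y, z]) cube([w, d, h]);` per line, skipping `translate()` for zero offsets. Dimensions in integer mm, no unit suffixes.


translate([0, 0, 660]) cube([1296, 601, 41]);
translate([57, 57, 0]) cube([80, 80, 660]);
translate([1159, 57, 0]) cube([80, 80, 660]);
translate([57, 464, 0]) cube([80, 80, 660]);
translate([1159, 464, 0]) cube([80, 80, 660]);


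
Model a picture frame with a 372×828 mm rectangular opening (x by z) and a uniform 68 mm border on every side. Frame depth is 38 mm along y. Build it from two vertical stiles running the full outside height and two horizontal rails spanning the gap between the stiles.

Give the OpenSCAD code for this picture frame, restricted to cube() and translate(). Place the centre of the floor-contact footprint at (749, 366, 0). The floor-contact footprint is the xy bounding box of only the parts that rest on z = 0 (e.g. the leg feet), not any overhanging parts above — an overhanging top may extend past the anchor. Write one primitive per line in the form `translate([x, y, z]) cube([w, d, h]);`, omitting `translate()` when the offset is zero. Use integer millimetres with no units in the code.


translate([495, 347, 0]) cube([68, 38, 964]);
translate([935, 347, 0]) cube([68, 38, 964]);
translate([563, 347, 0]) cube([372, 38, 68]);
translate([563, 347, 896]) cube([372, 38, 68]);


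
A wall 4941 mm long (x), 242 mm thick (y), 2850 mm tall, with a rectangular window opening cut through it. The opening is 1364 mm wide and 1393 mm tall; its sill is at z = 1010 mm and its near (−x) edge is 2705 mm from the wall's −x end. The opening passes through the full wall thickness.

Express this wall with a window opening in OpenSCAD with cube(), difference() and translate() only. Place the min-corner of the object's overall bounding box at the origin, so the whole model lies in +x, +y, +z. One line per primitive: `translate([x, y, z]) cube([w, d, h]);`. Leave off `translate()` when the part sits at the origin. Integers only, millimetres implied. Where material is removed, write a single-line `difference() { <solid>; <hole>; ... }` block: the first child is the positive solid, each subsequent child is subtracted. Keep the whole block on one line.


difference() { cube([4941, 242, 2850]); translate([2705, 0, 1010]) cube([1364, 242, 1393]); }


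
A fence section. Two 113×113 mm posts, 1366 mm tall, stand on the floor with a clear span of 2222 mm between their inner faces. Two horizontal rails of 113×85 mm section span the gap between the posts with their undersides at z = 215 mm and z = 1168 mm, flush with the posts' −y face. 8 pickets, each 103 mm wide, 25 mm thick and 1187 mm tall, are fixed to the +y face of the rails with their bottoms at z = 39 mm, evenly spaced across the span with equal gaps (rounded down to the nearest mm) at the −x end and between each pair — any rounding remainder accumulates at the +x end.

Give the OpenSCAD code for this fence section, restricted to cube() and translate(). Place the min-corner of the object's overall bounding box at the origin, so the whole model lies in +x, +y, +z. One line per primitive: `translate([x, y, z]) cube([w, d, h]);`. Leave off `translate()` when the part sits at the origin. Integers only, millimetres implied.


cube([113, 113, 1366]);
translate([2335, 0, 0]) cube([113, 113, 1366]);
translate([113, 0, 215]) cube([2222, 113, 85]);
translate([113, 0, 1168]) cube([2222, 113, 85]);
translate([268, 113, 39]) cube([103, 25, 1187]);
translate([526, 113, 39]) cube([103, 25, 1187]);
translate([784, 113, 39]) cube([103, 25, 1187]);
translate([1042, 113, 39]) cube([103, 25, 1187]);
translate([1300, 113, 39]) cube([103, 25, 1187]);
translate([1558, 113, 39]) cube([103, 25, 1187]);
translate([1816, 113, 39]) cube([103, 25, 1187]);
translate([2074, 113, 39]) cube([103, 25, 1187]);


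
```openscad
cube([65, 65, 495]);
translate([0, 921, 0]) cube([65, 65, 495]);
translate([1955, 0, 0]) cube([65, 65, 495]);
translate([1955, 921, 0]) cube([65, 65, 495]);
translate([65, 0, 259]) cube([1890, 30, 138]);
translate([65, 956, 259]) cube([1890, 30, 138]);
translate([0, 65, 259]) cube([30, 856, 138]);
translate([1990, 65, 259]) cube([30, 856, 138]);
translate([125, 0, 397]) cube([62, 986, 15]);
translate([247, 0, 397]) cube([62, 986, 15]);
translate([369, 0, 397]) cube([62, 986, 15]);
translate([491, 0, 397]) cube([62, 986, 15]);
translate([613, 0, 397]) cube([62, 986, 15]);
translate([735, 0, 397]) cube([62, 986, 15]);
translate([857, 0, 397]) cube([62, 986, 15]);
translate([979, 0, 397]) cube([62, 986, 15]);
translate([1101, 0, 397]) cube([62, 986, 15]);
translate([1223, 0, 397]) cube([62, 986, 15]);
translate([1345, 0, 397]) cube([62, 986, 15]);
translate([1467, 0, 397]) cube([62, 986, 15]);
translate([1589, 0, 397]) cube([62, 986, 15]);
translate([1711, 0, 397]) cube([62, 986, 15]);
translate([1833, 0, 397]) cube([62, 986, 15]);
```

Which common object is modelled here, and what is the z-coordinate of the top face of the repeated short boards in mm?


A bed frame. The slat-top height is 412 mm.

Four posts, four rails, and a row of slats — a bed frame. Slats sit on the rails at z = 259 + 138 = 397; with slat thickness 15, the top is 412 mm.


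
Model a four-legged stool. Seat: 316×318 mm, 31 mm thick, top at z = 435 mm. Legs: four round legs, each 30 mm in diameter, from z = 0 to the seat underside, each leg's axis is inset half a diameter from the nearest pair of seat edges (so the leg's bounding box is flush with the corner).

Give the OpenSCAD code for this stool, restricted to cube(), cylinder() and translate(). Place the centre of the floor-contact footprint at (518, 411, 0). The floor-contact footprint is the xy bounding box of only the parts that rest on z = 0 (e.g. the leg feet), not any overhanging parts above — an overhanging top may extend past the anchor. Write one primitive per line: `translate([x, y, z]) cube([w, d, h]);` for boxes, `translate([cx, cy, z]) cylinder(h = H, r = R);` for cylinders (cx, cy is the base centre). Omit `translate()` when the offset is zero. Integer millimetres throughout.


// leg_h = 435 - 31 = 404
translate([360, 252, 404]) cube([316, 318, 31]);
translate([375, 267, 0]) cylinder(h = 404, r = 15);
translate([661, 267, 0]) cylinder(h = 404, r = 15);
translate([375, 555, 0]) cylinder(h = 404, r = 15);
translate([661, 555, 0]) cylinder(h = 404, r = 15);


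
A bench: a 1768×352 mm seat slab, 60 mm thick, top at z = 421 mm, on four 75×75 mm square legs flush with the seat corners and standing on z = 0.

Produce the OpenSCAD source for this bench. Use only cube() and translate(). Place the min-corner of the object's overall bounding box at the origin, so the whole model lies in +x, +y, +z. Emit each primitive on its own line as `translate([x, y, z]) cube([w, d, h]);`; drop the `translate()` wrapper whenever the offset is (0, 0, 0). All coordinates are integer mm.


// leg_h = 421 − 60 = 361
translate([0, 0, 361]) cube([1768, 352, 60]);
cube([75, 75, 361]);
translate([0, 277, 0]) cube([75, 75, 361]);
translate([1693, 0, 0]) cube([75, 75, 361]);
translate([1693, 277, 0]) cube([75, 75, 361]);


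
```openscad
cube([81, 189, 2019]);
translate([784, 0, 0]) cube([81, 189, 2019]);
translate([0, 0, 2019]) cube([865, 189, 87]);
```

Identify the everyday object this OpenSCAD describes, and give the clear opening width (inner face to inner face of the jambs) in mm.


A door frame. The clear opening width is 703 mm.

Two 2019 mm tall posts with a header on top — a door frame. The left jamb is 81 mm wide at x = 0; the right jamb starts at x = 784. The clear opening is 784 − 81 = 703 mm.


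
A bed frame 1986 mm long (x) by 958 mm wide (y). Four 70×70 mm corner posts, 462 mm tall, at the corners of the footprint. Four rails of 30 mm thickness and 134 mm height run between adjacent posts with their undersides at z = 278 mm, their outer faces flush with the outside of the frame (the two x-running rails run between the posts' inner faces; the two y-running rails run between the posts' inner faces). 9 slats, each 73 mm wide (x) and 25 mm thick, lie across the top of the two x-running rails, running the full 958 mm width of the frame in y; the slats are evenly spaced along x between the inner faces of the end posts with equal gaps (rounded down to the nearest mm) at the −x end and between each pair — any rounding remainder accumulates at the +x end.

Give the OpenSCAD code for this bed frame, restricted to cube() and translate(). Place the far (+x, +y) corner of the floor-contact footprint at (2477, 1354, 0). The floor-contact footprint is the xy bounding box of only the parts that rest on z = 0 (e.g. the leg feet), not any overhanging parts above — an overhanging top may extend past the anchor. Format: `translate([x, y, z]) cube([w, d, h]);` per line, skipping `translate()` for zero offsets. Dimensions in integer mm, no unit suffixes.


// slat z = rail_z + rail_h = 278 + 134 = 412
// slat gap = ⌊(1846 − 9·73) / 10⌋ = 118
translate([491, 396, 0]) cube([70, 70, 462]);
translate([491, 1284, 0]) cube([70, 70, 462]);
translate([2407, 396, 0]) cube([70, 70, 462]);
translate([2407, 1284, 0]) cube([70, 70, 462]);
translate([561, 396, 278]) cube([1846, 30, 134]);
translate([561, 1324, 278]) cube([1846, 30, 134]);
translate([491, 466, 278]) cube([30, 818, 134]);
translate([2447, 466, 278]) cube([30, 818, 134]);
translate([679, 396, 412]) cube([73, 958, 25]);
translate([870, 396, 412]) cube([73, 958, 25]);
translate([1061, 396, 412]) cube([73, 958, 25]);
translate([1252, 396, 412]) cube([73, 958, 25]);
translate([1443, 396, 412]) cube([73, 958, 25]);
translate([1634, 396, 412]) cube([73, 958, 25]);
translate([1825, 396, 412]) cube([73, 958, 25]);
translate([2016, 396, 412]) cube([73, 958, 25]);
translate([2207, 396, 412]) cube([73, 958, 25]);


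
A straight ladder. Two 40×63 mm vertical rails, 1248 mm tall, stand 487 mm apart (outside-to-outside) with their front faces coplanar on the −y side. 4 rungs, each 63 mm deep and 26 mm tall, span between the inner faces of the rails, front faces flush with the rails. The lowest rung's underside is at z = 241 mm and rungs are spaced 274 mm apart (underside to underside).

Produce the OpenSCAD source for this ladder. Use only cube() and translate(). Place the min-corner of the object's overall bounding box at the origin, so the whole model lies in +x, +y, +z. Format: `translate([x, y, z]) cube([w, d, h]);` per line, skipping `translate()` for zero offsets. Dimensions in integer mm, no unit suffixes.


cube([40, 63, 1248]);
translate([447, 0, 0]) cube([40, 63, 1248]);
translate([40, 0, 241]) cube([407, 63, 26]);
translate([40, 0, 515]) cube([407, 63, 26]);
translate([40, 0, 789]) cube([407, 63, 26]);
translate([40, 0, 1063]) cube([407, 63, 26]);


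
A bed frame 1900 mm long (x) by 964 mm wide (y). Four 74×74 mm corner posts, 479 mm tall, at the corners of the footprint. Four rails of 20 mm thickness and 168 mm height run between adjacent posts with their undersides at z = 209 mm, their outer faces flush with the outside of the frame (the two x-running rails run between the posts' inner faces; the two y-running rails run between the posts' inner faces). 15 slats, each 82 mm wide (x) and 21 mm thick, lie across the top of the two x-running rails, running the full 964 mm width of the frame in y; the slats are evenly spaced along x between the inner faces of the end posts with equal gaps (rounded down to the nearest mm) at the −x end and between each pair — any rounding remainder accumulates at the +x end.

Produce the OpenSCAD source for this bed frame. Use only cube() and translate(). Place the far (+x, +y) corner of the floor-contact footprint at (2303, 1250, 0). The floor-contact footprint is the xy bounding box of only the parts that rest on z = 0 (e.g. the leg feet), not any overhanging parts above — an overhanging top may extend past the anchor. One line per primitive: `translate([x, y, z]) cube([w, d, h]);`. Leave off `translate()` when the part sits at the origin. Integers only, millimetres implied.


translate([403, 286, 0]) cube([74, 74, 479]);
translate([403, 1176, 0]) cube([74, 74, 479]);
translate([2229, 286, 0]) cube([74, 74, 479]);
translate([2229, 1176, 0]) cube([74, 74, 479]);
translate([477, 286, 209]) cube([1752, 20, 168]);
translate([477, 1230, 209]) cube([1752, 20, 168]);
translate([403, 360, 209]) cube([20, 816, 168]);
translate([2283, 360, 209]) cube([20, 816, 168]);
translate([509, 286, 377]) cube([82, 964, 21]);
translate([623, 286, 377]) cube([82, 964, 21]);
translate([737, 286, 377]) cube([82, 964, 21]);
translate([851, 286, 377]) cube([82, 964, 21]);
translate([965, 286, 377]) cube([82, 964, 21]);
translate([1079, 286, 377]) cube([82, 964, 21]);
translate([1193, 286, 377]) cube([82, 964, 21]);
translate([1307, 286, 377]) cube([82, 964, 21]);
translate([1421, 286, 377]) cube([82, 964, 21]);
translate([1535, 286, 377]) cube([82, 964, 21]);
translate([1649, 286, 377]) cube([82, 964, 21]);
translate([1763, 286, 377]) cube([82, 964, 21]);
translate([1877, 286, 377]) cube([82, 964, 21]);
translate([1991, 286, 377]) cube([82, 964, 21]);
translate([2105, 286, 377]) cube([82, 964, 21]);


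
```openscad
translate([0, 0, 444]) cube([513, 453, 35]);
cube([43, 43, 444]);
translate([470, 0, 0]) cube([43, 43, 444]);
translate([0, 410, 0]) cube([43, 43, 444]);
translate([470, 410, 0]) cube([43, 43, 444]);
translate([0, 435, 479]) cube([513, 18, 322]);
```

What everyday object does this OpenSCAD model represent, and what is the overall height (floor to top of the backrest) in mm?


A chair. The overall height is 801 mm.

A slab on four corner posts with a tall panel at the back — a chair. The seat slab sits at z = 444 with thickness 35, and the 322 mm backrest starts at the seat top, so the overall height is 444 + 35 + 322 = 801 mm.


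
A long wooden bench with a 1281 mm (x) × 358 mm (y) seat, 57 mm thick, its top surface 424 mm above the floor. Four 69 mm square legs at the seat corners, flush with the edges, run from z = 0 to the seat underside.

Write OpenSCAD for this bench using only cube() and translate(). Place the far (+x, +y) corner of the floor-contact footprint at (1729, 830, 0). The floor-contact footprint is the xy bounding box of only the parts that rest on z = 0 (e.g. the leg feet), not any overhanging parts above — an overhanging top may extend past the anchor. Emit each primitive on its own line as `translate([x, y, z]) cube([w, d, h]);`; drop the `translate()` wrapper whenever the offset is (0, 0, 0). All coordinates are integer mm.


translate([448, 472, 367]) cube([1281, 358, 57]);
translate([448, 472, 0]) cube([69, 69, 367]);
translate([448, 761, 0]) cube([69, 69, 367]);
translate([1660, 472, 0]) cube([69, 69, 367]);
translate([1660, 761, 0]) cube([69, 69, 367]);


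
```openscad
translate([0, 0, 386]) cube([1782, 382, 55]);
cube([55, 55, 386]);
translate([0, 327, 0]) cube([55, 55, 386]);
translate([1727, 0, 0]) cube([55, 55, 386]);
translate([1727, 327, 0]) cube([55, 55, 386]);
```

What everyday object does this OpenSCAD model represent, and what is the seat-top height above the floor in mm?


A bench. The seat-top height is 441 mm.

A long slab on four corner posts — a bench. The slab sits at z = 386 with thickness 55, so the top is 386 + 55 = 441 mm.


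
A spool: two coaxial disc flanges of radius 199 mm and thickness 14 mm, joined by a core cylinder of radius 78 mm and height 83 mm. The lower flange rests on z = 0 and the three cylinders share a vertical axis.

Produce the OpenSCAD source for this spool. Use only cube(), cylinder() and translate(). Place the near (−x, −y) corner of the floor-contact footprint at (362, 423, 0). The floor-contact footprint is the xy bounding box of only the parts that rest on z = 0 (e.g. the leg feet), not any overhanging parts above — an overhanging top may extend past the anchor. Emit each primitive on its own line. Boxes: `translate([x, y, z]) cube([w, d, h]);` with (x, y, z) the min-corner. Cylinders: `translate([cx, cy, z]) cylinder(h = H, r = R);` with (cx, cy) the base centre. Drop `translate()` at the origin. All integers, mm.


translate([561, 622, 0]) cylinder(h = 14, r = 199);
translate([561, 622, 14]) cylinder(h = 83, r = 78);
translate([561, 622, 97]) cylinder(h = 14, r = 199);


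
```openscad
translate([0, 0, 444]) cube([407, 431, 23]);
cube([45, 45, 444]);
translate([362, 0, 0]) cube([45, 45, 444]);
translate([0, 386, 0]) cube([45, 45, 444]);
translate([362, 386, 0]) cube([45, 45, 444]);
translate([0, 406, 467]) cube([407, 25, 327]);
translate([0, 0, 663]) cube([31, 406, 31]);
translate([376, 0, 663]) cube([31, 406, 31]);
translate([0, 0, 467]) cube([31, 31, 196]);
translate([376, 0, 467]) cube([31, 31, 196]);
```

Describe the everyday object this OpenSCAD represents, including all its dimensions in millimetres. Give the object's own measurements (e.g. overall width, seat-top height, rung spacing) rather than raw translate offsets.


A chair. The seat is a 407×431×23 mm slab with its top at z = 467 mm, on four 45×45 mm corner legs (flush with the seat edges, standing on z = 0). A flat backrest 25 mm thick, 327 mm tall, spans the full seat width and rises from the seat top along its +y edge, rear face flush with the rear of the seat. Two armrests of 31×31 mm section run along each side from the seat's front edge to the front of the backrest, top faces 227 mm above the seat top and outer faces flush with the seat's x-edges; a 31×31 mm post under the front of each armrest stands on the seat at the front corner.


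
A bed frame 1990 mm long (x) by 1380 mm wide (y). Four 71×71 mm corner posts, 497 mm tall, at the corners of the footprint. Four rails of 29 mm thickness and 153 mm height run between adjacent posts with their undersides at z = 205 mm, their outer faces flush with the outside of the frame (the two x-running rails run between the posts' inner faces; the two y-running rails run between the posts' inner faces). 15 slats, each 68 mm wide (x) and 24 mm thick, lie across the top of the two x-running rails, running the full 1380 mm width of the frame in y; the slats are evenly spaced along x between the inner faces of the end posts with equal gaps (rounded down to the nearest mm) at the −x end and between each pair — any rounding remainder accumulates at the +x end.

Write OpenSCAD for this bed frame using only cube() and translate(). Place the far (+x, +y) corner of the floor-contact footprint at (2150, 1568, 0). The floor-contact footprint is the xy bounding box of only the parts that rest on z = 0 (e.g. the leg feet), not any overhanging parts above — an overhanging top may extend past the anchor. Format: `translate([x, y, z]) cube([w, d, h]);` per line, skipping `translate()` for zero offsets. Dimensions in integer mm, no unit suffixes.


translate([160, 188, 0]) cube([71, 71, 497]);
translate([160, 1497, 0]) cube([71, 71, 497]);
translate([2079, 188, 0]) cube([71, 71, 497]);
translate([2079, 1497, 0]) cube([71, 71, 497]);
translate([231, 188, 205]) cube([1848, 29, 153]);
translate([231, 1539, 205]) cube([1848, 29, 153]);
translate([160, 259, 205]) cube([29, 1238, 153]);
translate([2121, 259, 205]) cube([29, 1238, 153]);
translate([282, 188, 358]) cube([68, 1380, 24]);
translate([401, 188, 358]) cube([68, 1380, 24]);
translate([520, 188, 358]) cube([68, 1380, 24]);
translate([639, 188, 358]) cube([68, 1380, 24]);
translate([758, 188, 358]) cube([68, 1380, 24]);
translate([877, 188, 358]) cube([68, 1380, 24]);
translate([996, 188, 358]) cube([68, 1380, 24]);
translate([1115, 188, 358]) cube([68, 1380, 24]);
translate([1234, 188, 358]) cube([68, 1380, 24]);
translate([1353, 188, 358]) cube([68, 1380, 24]);
translate([1472, 188, 358]) cube([68, 1380, 24]);
translate([1591, 188, 358]) cube([68, 1380, 24]);
translate([1710, 188, 358]) cube([68, 1380, 24]);
translate([1829, 188, 358]) cube([68, 1380, 24]);
translate([1948, 188, 358]) cube([68, 1380, 24]);


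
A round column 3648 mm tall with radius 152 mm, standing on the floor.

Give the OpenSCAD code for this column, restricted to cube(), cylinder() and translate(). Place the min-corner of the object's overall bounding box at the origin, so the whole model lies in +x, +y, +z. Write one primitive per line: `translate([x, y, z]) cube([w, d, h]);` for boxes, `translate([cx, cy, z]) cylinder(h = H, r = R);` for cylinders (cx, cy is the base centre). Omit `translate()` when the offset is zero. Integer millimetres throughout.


translate([152, 152, 0]) cylinder(h = 3648, r = 152);


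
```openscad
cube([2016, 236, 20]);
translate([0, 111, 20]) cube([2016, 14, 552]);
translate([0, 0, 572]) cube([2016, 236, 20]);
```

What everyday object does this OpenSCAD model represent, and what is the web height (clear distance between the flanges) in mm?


An I-beam. The web height is 552 mm.

Two wide flanges with a thin centred web — an I-beam. Overall 592 mm minus two 20 mm flanges gives a web of 592 − 2·20 = 552 mm.


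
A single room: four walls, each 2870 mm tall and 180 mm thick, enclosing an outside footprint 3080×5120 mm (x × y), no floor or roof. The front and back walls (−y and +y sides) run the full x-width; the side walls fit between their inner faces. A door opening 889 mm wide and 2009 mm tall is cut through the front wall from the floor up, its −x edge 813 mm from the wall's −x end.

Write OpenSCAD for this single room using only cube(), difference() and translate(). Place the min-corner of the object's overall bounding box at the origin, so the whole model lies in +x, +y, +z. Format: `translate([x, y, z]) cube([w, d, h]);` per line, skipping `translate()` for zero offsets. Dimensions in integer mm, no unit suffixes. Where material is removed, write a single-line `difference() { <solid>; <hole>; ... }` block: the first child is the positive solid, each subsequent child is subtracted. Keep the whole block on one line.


difference() { cube([3080, 180, 2870]); translate([813, 0, 0]) cube([889, 180, 2009]); }
translate([0, 4940, 0]) cube([3080, 180, 2870]);
translate([0, 180, 0]) cube([180, 4760, 2870]);
translate([2900, 180, 0]) cube([180, 4760, 2870]);


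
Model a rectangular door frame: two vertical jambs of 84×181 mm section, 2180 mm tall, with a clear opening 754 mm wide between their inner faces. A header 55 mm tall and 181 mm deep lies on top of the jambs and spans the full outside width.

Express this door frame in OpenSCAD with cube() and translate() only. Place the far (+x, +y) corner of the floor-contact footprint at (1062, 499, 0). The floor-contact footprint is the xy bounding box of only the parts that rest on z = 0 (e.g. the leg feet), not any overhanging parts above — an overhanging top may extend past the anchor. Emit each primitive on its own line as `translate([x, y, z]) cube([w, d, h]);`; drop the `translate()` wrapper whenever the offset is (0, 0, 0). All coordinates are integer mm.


translate([140, 318, 0]) cube([84, 181, 2180]);
translate([978, 318, 0]) cube([84, 181, 2180]);
translate([140, 318, 2180]) cube([922, 181, 55]);


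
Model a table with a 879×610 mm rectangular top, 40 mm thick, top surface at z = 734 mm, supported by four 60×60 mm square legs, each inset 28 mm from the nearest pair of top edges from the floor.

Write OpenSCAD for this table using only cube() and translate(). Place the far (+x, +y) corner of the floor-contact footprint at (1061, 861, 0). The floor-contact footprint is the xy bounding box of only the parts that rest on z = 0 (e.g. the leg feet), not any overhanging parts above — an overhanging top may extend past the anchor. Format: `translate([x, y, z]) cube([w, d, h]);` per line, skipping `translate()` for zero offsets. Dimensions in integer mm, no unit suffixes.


// leg_h = 734 - 40 = 694
translate([210, 279, 694]) cube([879, 610, 40]);
translate([238, 307, 0]) cube([60, 60, 694]);
translate([1001, 307, 0]) cube([60, 60, 694]);
translate([238, 801, 0]) cube([60, 60, 694]);
translate([1001, 801, 0]) cube([60, 60, 694]);


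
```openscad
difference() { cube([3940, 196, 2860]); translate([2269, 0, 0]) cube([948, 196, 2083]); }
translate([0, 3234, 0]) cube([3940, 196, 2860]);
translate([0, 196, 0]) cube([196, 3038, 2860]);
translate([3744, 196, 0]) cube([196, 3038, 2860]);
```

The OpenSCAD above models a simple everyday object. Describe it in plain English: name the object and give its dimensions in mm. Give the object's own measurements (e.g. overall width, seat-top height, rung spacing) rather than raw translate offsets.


A single room: four walls, each 2860 mm tall and 196 mm thick, enclosing an outside footprint 3940×3430 mm (x × y), no floor or roof. The front and back walls (−y and +y sides) run the full x-width; the side walls fit between their inner faces. A door opening 948 mm wide and 2083 mm tall is cut through the front wall from the floor up, its −x edge 2269 mm from the wall's −x end.


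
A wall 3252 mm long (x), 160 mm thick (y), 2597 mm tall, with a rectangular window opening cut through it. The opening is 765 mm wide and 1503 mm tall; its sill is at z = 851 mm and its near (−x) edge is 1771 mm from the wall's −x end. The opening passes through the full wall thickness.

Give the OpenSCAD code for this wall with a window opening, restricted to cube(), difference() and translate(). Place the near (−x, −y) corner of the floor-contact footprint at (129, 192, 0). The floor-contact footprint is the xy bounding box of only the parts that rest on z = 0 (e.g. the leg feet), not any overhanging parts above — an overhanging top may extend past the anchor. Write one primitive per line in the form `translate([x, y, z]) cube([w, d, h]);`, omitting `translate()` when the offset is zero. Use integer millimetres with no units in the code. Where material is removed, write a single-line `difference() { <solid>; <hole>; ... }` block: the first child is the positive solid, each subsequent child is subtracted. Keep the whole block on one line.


difference() { translate([129, 192, 0]) cube([3252, 160, 2597]); translate([1900, 192, 851]) cube([765, 160, 1503]); }


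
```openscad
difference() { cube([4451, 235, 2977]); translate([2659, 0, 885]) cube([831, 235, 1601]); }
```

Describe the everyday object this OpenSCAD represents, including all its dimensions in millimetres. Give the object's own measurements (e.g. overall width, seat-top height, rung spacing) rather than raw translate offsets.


A wall 4451 mm long (x), 235 mm thick (y), 2977 mm tall, with a rectangular window opening cut through it. The opening is 831 mm wide and 1601 mm tall; its sill is at z = 885 mm and its near (−x) edge is 2659 mm from the wall's −x end. The opening passes through the full wall thickness.


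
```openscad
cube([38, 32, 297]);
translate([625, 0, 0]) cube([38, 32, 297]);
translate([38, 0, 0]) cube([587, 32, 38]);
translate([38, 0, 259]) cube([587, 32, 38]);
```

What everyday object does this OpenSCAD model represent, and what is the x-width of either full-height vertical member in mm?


A picture frame. The border width is 38 mm.

Four thin pieces enclosing a rectangular opening — a picture frame. The two full-height stiles are 297 mm tall; the top rail sits at z = 259 and is 38 mm tall, so the border above the opening is 297 − 259 = 38 mm, matching the stile x-width.


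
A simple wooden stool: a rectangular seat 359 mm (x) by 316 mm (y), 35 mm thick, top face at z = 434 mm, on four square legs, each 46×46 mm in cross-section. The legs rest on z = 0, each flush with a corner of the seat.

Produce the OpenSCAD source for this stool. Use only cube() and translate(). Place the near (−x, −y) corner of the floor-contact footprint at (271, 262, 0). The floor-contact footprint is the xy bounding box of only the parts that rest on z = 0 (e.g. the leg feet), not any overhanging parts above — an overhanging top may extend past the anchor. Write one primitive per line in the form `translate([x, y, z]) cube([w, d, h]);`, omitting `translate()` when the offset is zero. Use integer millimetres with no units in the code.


translate([271, 262, 399]) cube([359, 316, 35]);
translate([271, 262, 0]) cube([46, 46, 399]);
translate([584, 262, 0]) cube([46, 46, 399]);
translate([271, 532, 0]) cube([46, 46, 399]);
translate([584, 532, 0]) cube([46, 46, 399]);


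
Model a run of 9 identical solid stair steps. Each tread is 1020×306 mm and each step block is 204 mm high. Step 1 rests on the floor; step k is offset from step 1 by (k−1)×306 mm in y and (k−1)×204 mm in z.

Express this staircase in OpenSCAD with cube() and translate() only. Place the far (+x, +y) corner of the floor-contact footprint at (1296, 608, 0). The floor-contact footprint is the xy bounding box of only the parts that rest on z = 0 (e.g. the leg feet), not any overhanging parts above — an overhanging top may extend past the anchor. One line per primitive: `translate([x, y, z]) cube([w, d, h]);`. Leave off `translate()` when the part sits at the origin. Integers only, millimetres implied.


translate([276, 302, 0]) cube([1020, 306, 204]);
translate([276, 608, 204]) cube([1020, 306, 204]);
translate([276, 914, 408]) cube([1020, 306, 204]);
translate([276, 1220, 612]) cube([1020, 306, 204]);
translate([276, 1526, 816]) cube([1020, 306, 204]);
translate([276, 1832, 1020]) cube([1020, 306, 204]);
translate([276, 2138, 1224]) cube([1020, 306, 204]);
translate([276, 2444, 1428]) cube([1020, 306, 204]);
translate([276, 2750, 1632]) cube([1020, 306, 204]);


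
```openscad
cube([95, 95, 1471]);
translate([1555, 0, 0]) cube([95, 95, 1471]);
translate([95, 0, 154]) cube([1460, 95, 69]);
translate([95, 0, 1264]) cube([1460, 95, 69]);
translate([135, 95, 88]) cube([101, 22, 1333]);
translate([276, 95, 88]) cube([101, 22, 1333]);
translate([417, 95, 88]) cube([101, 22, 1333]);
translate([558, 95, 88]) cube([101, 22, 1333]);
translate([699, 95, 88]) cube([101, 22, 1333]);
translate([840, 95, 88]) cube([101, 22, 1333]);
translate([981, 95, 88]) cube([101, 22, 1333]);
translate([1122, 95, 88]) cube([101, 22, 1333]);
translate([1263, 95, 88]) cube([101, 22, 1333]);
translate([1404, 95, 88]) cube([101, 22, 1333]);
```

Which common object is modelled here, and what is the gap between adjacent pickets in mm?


A fence section. The picket gap is 40 mm.

Two posts, two rails, 10 pickets — a fence section. Span 1460 mm holds 10 pickets of 101 mm with 11 equal gaps: ⌊(1460 − 10·101) / 11⌋ = 40 mm.


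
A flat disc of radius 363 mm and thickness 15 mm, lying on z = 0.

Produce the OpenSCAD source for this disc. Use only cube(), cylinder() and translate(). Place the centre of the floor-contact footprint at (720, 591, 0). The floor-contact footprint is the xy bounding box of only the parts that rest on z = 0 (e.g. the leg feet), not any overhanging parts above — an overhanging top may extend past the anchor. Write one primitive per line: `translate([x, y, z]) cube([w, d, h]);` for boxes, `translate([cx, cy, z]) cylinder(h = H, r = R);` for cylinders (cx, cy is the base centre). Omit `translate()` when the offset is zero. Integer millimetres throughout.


translate([720, 591, 0]) cylinder(h = 15, r = 363);


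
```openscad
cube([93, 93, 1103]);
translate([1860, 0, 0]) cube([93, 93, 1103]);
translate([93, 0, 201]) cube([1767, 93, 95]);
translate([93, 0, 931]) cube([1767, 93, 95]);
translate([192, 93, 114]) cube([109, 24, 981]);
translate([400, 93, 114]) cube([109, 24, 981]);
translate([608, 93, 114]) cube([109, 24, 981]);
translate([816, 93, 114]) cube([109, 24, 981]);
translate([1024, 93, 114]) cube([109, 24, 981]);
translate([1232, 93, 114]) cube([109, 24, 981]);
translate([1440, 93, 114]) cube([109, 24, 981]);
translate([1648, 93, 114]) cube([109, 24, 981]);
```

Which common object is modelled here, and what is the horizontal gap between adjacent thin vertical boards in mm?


A fence section. The picket gap is 99 mm.

Two posts, two rails, 8 pickets — a fence section. Span 1767 mm holds 8 pickets of 109 mm with 9 equal gaps: ⌊(1767 − 8·109) / 9⌋ = 99 mm.


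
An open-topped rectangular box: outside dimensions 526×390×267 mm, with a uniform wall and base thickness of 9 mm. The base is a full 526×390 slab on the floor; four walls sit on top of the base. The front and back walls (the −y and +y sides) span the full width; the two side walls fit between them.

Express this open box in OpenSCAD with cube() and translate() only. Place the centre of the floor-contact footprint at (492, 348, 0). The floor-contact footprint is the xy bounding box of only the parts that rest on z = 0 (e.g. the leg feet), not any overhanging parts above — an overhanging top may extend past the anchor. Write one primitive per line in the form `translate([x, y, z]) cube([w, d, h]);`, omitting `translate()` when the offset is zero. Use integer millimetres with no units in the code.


translate([229, 153, 0]) cube([526, 390, 9]);
translate([229, 153, 9]) cube([526, 9, 258]);
translate([229, 534, 9]) cube([526, 9, 258]);
translate([229, 162, 9]) cube([9, 372, 258]);
translate([746, 162, 9]) cube([9, 372, 258]);


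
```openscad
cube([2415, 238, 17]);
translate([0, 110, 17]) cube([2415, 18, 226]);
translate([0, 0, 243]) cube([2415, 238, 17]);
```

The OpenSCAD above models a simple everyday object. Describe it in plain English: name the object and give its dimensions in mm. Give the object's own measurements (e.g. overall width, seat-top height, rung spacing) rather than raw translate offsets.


An I-beam lying along x, 2415 mm long. Overall section height 260 mm. Two flanges 238 mm wide (y) and 17 mm thick, one on the floor and one at the top; a web 18 mm thick runs between them, centred on the flange width.


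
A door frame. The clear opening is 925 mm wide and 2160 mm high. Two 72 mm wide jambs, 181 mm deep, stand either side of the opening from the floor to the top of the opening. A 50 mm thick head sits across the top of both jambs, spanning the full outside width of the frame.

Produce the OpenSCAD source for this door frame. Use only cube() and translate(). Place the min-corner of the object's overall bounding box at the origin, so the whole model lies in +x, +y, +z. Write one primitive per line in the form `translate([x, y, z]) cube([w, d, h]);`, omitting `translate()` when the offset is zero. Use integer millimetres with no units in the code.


cube([72, 181, 2160]);
translate([997, 0, 0]) cube([72, 181, 2160]);
translate([0, 0, 2160]) cube([1069, 181, 50]);


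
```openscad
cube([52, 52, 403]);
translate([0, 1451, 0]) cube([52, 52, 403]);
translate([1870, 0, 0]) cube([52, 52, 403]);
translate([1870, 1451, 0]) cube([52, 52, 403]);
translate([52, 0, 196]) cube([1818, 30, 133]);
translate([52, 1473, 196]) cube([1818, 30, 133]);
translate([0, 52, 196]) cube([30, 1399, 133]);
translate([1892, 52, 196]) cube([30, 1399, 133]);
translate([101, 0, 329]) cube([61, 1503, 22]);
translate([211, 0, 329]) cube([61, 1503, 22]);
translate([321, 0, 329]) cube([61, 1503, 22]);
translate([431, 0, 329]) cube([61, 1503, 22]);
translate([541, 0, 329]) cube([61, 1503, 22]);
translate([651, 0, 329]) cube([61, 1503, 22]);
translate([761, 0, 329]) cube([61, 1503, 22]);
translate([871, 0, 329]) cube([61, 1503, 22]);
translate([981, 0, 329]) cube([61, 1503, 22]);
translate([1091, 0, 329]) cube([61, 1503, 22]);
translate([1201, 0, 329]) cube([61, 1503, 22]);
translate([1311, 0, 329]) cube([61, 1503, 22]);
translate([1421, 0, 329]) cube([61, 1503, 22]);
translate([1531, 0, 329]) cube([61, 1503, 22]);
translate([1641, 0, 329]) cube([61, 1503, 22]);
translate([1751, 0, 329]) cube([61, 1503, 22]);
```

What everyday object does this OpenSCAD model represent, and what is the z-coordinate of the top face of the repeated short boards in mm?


A bed frame. The slat-top height is 351 mm.

Four posts, four rails, and a row of slats — a bed frame. Slats sit on the rails at z = 196 + 133 = 329; with slat thickness 22, the top is 351 mm.
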